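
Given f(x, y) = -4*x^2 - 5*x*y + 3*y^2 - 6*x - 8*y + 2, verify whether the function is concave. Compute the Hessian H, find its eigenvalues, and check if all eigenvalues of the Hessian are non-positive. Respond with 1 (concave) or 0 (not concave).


The Hessian of f(x,y) = -4*x^2 - 5*x*y + 3*y^2 - 6*x - 8*y + 2 is:
H = [[-8, -5], [-5, 6]]
Trace = -8 + 6 = -2
Determinant = -8*6 - (-5)^2 = -73
Discriminant = (-2)^2 - 4*-73 = 296.0
Eigenvalues: lambda_1 = -9.6023, lambda_2 = 7.6023
The function is not concave.

0


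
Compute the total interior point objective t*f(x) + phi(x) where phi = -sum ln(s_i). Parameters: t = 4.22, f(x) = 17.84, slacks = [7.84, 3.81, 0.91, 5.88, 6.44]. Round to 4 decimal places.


Step 1: Compute log-barrier.
ln values: [2.0592, 1.3376, -0.0943, 1.7716, 1.8625]
phi = -(2.0592 + 1.3376 - 0.0943 + 1.7716 + 1.8625) = -6.9366
Step 2: Compute augmented objective.
t*f(x) = 4.22*17.84 = 75.2848
Total = 75.2848 - 6.9366 = 68.3482


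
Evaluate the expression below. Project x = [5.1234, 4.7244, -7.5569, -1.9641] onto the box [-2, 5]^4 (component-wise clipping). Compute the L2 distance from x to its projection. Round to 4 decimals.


Project each component onto [-2, 5].
clip(5.1234) = 5.0, clip(4.7244) = 4.7244, clip(-7.5569) = -2.0, clip(-1.9641) = -1.9641
Projection = [5.0, 4.7244, -2.0, -1.9641]
Squared diffs: [0.0152, 0.0, 30.8791, 0.0]
Distance = sqrt(30.8943) = 5.5583


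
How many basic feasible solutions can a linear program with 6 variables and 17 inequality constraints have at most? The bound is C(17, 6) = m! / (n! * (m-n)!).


Each vertex corresponds to some choice of n active constraints out of m, so the number of vertices is at most C(m, n) = m! / (n!(m-n)!).
m = 17, n = 6
Numerator: 17 * 16 * 15 * 14 * 13 * 12
Denominator: 6! = 720
C(17, 6) = 12376


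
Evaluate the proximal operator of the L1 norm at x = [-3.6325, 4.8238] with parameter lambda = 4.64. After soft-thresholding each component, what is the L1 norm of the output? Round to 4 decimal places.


Soft-thresholding with lambda = 4.64:
prox(-3.6325) = sign(-3.6325)*max(|-3.6325| - 4.64, 0) = 0.0
prox(4.8238) = sign(4.8238)*max(|4.8238| - 4.64, 0) = 0.1838
prox(x) = [0.0, 0.1838]
||prox(x)||_1 = 0.0 + 0.1838 = 0.1838


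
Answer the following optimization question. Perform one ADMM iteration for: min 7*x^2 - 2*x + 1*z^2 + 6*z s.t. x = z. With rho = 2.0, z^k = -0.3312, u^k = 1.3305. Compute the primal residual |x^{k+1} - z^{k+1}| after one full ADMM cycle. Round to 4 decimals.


ADMM iteration with rho = 2.0, z^k = -0.3312, u^k = 1.3305
Step 1: x-update.
Minimize 7*x^2 - 2*x + (2.0/2)*(x + 0.3312 + 1.3305)^2
FOC: (2*7 + 2.0)*x = 2 + 2.0*(-0.3312 - 1.3305)
x^{k+1} = -0.0827
Step 2: z-update.
Minimize 1*z^2 + 6*z + (2.0/2)*(-0.0827 - z + 1.3305)^2
FOC: (2*1 + 2.0)*z = -6 + 2.0*(-0.0827 + 1.3305)
z^{k+1} = -0.8761
Step 3: u-update.
u^{k+1} = 1.3305 - 0.0827 + 0.8761 = 2.1239
Step 4: Primal residual = |-0.0827 + 0.8761| = 0.7934


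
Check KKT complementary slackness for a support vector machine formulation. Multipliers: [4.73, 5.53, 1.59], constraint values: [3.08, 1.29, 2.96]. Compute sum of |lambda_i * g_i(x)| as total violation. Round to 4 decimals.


KKT complementary slackness check:
lambda_1 * g_1 = 4.73 * 3.08 = 14.5684
lambda_2 * g_2 = 5.53 * 1.29 = 7.1337
lambda_3 * g_3 = 1.59 * 2.96 = 4.7064
Total violation = 14.5684 + 7.1337 + 4.7064 = 26.4085


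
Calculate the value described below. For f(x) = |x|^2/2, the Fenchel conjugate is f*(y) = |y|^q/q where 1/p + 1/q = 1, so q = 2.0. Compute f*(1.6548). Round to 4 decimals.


The conjugate exponent q satisfies 1/p + 1/q = 1.
p = 2, so q = 2/(2 - 1) = 2.0
|y|^q = 1.6548^2.0 = 2.7384
f*(1.6548) = 2.7384 / 2.0 = 1.3692


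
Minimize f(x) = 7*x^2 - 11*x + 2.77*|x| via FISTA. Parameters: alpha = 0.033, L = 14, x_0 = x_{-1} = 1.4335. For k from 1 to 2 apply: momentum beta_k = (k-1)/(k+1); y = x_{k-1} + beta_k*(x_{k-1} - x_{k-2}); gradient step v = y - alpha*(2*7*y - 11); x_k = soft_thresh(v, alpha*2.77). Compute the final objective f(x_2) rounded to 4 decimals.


FISTA on f(x) = 7*x^2 - 11*x + 2.77*|x|
L = 14, alpha = 0.033
Iteration 1: beta = 0.0, y = 1.4335 + 0.0*(1.4335 - 1.4335) = 1.4335
  grad(y) = 9.069, v = y - alpha*grad = 1.1342
  prox(v) = soft_thresh(1.1342, 0.0914) = 1.0428
Iteration 2: beta = 0.3333, y = 1.0428 + 0.3333*(1.0428 - 1.4335) = 0.9126
  grad(y) = 1.7762, v = y - alpha*grad = 0.854
  prox(v) = soft_thresh(0.854, 0.0914) = 0.7626
f(x_2) = 7*0.7626^2 - 11*0.7626 + 2.77*|0.7626| = -2.2054


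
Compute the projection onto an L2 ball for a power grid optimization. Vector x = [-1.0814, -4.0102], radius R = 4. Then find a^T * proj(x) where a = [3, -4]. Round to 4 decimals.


Step 1: Compute ||x|| (intermediates to 6 decimals).
||x|| = sqrt((-1.0814)^2 + (-4.0102)^2) = 4.153448
Step 2: Project.
Since ||x|| > R, scale = R/||x|| = 4/4.153448 = 0.963055, proj(x) = scale * x
proj(x) = [-1.041448, -3.862043]
Step 3: Dot product.
a^T * proj(x) = 3*(-1.041448) - 4*(-3.862043) = 12.3238


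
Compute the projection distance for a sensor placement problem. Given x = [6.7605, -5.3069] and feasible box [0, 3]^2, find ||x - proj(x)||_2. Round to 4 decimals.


Project each component onto [0, 3].
clip(6.7605) = 3.0, clip(-5.3069) = 0.0
Projection = [3.0, 0.0]
Squared diffs: [14.1414, 28.1632]
Distance = sqrt(42.3046) = 6.5042


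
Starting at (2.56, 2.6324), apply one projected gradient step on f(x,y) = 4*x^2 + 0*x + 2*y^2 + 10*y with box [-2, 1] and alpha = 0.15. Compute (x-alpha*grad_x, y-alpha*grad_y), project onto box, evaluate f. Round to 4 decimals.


Step 1: Compute gradient at (2.56, 2.6324).
grad_x = 2*4*2.56 + 0 = 20.48
grad_y = 2*2*2.6324 + 10 = 20.5296
Step 2: Gradient step.
x_raw = 2.56 - 0.15*20.48 = -0.512
y_raw = 2.6324 - 0.15*20.5296 = -0.447
Step 3: Project onto [-2, 1].
x_proj = clip(-0.512) = -0.512
y_proj = clip(-0.447) = -0.447
Step 4: Evaluate f.
f(-0.512, -0.447) = -3.0221


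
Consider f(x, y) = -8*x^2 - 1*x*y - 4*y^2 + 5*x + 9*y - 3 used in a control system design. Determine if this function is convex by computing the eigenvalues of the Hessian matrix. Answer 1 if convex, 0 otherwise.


The Hessian of f(x,y) = -8*x^2 - 1*x*y - 4*y^2 + 5*x + 9*y - 3 is:
H = [[-16, -1], [-1, -8]]
Trace = -16 - 8 = -24
Determinant = -16*-8 - (-1)^2 = 127
Discriminant = (-24)^2 - 4*127 = 68.0
Eigenvalues: lambda_1 = -16.1231, lambda_2 = -7.8769
The function is not convex.

0


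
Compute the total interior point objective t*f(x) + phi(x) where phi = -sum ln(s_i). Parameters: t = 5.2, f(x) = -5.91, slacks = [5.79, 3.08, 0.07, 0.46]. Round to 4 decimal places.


Step 1: Compute log-barrier.
ln values: [1.7561, 1.1249, -2.6593, -0.7765]
phi = -(1.7561 + 1.1249 - 2.6593 - 0.7765) = 0.5547
Step 2: Compute augmented objective.
t*f(x) = 5.2*-5.91 = -30.732
Total = -30.732 + 0.5547 = -30.1773


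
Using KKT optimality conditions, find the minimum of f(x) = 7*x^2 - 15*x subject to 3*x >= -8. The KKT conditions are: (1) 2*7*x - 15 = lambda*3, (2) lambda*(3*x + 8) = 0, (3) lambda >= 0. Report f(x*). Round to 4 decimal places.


Step 1: Try lambda = 0 (constraint inactive).
Stationarity: 2*7*x - 15 = 0
x* = 15/(2*7) = 15/14 = 1.0714 (rounded; the exact value 15/14 is used below)
Check constraint: 3*1.0714 = 3.2142 >= -8 -- satisfied.
Step 2: Compute optimal value.
f(x*) = 7*(15/14)^2 - 15*(15/14) = -8.0357


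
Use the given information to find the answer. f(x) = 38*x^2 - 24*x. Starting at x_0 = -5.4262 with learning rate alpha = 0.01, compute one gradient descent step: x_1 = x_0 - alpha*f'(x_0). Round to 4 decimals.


We compute the gradient at x_0 and apply the update.
f'(x) = 76*x - 24
f'(-5.4262) = 76*-5.4262 - 24 = -436.3912
x_1 = -5.4262 - 0.01*-436.3912 = -1.0623


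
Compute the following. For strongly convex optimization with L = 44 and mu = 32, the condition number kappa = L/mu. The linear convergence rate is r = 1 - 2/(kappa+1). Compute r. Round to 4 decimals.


Step 1: Compute the condition number.
kappa = L/mu = 44/32 = 1.375
Step 2: Compute the convergence rate.
r = 1 - 2/(kappa + 1) = 1 - 2*mu/(L + mu) = (L - mu)/(L + mu) = 12/76 = 0.1579


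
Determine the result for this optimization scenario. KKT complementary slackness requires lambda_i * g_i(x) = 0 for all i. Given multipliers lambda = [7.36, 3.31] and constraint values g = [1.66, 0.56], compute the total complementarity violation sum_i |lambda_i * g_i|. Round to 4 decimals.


KKT complementary slackness check:
lambda_1 * g_1 = 7.36 * 1.66 = 12.2176
lambda_2 * g_2 = 3.31 * 0.56 = 1.8536
Total violation = 12.2176 + 1.8536 = 14.0712


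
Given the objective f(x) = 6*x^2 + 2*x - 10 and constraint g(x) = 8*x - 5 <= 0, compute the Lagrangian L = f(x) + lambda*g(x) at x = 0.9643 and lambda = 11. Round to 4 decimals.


Step 1: Evaluate f(x).
f(0.9643) = 6*0.9643^2 + 2*0.9643 - 10 = -2.4922
Step 2: Evaluate g(x).
g(0.9643) = 8*0.9643 - 5 = 2.7144
Step 3: Compute Lagrangian.
L = -2.4922 + 11*2.7144 = 27.3662


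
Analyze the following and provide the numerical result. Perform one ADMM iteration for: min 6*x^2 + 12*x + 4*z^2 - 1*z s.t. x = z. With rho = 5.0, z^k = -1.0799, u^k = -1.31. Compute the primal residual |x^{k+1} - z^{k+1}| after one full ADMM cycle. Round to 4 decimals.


ADMM iteration with rho = 5.0, z^k = -1.0799, u^k = -1.31
Step 1: x-update.
Minimize 6*x^2 + 12*x + (5.0/2)*(x + 1.0799 - 1.31)^2
FOC: (2*6 + 5.0)*x = -12 + 5.0*(-1.0799 + 1.31)
x^{k+1} = -0.6382
Step 2: z-update.
Minimize 4*z^2 - 1*z + (5.0/2)*(-0.6382 - z - 1.31)^2
FOC: (2*4 + 5.0)*z = 1 + 5.0*(-0.6382 - 1.31)
z^{k+1} = -0.6724
Step 3: u-update.
u^{k+1} = -1.31 - 0.6382 + 0.6724 = -1.2758
Step 4: Primal residual = |-0.6382 + 0.6724| = 0.0342


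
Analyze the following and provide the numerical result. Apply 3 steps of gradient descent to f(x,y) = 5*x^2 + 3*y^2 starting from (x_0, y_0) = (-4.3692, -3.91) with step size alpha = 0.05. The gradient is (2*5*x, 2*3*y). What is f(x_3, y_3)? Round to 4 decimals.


Gradient descent on f(x,y) = 5*x^2 + 3*y^2.
Starting point: (-4.3692, -3.91), alpha = 0.05
Step 1: grad_x = 2*5*-4.3692 = -43.692, grad_y = 2*3*-3.91 = -23.46
  x_1 = -4.3692 - 0.05*-43.692 = -2.1846
  y_1 = -3.91 - 0.05*-23.46 = -2.737
Step 2: grad_x = 2*5*-2.1846 = -21.846, grad_y = 2*3*-2.737 = -16.422
  x_2 = -2.1846 - 0.05*-21.846 = -1.0923
  y_2 = -2.737 - 0.05*-16.422 = -1.9159
Step 3: grad_x = 2*5*-1.0923 = -10.923, grad_y = 2*3*-1.9159 = -11.4954
  x_3 = -1.0923 - 0.05*-10.923 = -0.5462
  y_3 = -1.9159 - 0.05*-11.4954 = -1.3411
f(-0.5462, -1.3411) = 5*(-0.5462)^2 + 3*(-1.3411)^2 = 6.8873


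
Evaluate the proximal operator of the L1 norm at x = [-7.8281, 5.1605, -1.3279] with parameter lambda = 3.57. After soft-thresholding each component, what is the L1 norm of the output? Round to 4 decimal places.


Soft-thresholding with lambda = 3.57:
prox(-7.8281) = sign(-7.8281)*max(|-7.8281| - 3.57, 0) = -4.2581
prox(5.1605) = sign(5.1605)*max(|5.1605| - 3.57, 0) = 1.5905
prox(-1.3279) = sign(-1.3279)*max(|-1.3279| - 3.57, 0) = 0.0
prox(x) = [-4.2581, 1.5905, 0.0]
||prox(x)||_1 = 4.2581 + 1.5905 + 0.0 = 5.8486


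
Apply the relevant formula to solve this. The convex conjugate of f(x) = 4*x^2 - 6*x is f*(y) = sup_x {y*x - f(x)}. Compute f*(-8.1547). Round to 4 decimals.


f*(y) = sup_x {y*x - a*x^2 - b*x} = sup_x {(y-b)*x - a*x^2}
FOC: (y - b) - 2a*x = 0 => x* = (y - b)/(2a)
x* = (-8.1547 + 6)/(2*4) = -0.2693
f*(-8.1547) = (y-b)^2/(4a) = (-8.1547 + 6)^2/(4*4)
= 4.6427/16 = 0.2902


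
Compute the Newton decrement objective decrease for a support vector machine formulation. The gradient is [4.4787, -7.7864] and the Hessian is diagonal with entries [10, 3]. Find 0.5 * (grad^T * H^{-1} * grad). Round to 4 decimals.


Step 1: H is diagonal, so H^(-1) * g = [0.4479, -2.5955].
Step 2: g^T H^(-1) g = sum_i g_i^2 / H_ii
  = (4.4787)^2/10 + (-7.7864)^2/3
  = 2.0059 + 20.2093 = 22.2152
Step 3: Objective decrease = 0.5 * g^T H^(-1) g = 11.1076


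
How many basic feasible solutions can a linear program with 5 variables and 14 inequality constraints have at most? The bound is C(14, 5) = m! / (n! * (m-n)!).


Each vertex corresponds to some choice of n active constraints out of m, so the number of vertices is at most C(m, n) = m! / (n!(m-n)!).
m = 14, n = 5
Numerator: 14 * 13 * 12 * 11 * 10
Denominator: 5! = 120
C(14, 5) = 2002


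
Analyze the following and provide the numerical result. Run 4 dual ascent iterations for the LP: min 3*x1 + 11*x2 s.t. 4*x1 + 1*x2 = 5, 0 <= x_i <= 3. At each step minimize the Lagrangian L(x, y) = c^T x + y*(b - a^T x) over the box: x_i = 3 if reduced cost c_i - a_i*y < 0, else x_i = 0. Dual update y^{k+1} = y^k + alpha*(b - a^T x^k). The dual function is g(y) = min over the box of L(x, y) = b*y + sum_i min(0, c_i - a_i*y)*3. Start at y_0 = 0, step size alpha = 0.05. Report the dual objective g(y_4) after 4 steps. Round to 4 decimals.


Dual ascent for LP: min 3*x1 + 11*x2, 4*x1 + 1*x2 = 5, 0 <= x_i <= 3
Step 1: y^k = 0.0, reduced costs: (3.0, 11.0)
  x^k = (0.0, 0.0), subgradient = b - a^T x = 5.0
  y^{k+1} = 0.0 + 0.05*5.0 = 0.25
Step 2: y^k = 0.25, reduced costs: (2.0, 10.75)
  x^k = (0.0, 0.0), subgradient = b - a^T x = 5.0
  y^{k+1} = 0.25 + 0.05*5.0 = 0.5
Step 3: y^k = 0.5, reduced costs: (1.0, 10.5)
  x^k = (0.0, 0.0), subgradient = b - a^T x = 5.0
  y^{k+1} = 0.5 + 0.05*5.0 = 0.75
Step 4: y^k = 0.75, reduced costs: (0.0, 10.25)
  x^k = (0.0, 0.0), subgradient = b - a^T x = 5.0
  y^{k+1} = 0.75 + 0.05*5.0 = 1.0
Dual objective at y_4 = 1.0: reduced costs (-1.0, 10.0), box minimizer x = (3.0, 0.0)
g(y_4) = b*y + (c1 - a1*y)*x1 + (c2 - a2*y)*x2 = 5*1.0 + (-1.0)*3.0 + 10.0*0.0 = 5.0 - 3.0 + 0.0 = 2.0


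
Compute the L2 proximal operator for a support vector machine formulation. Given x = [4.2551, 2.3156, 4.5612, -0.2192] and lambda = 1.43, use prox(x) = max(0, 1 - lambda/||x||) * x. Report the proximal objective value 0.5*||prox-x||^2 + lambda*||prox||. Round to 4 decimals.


Step 1: Compute ||x||.
||x|| = 6.6574
Step 2: Compute scaling factor.
scale = max(0, 1 - 1.43/6.6574) = 0.7852
Step 3: prox(x) = [3.3411, 1.8182, 3.5815, -0.1721]
||prox(x)|| = 5.2274
Step 4: Proximal objective.
0.5*||prox-x||^2 = 1.0225
lambda*||prox|| = 7.4752
Total = 8.4976


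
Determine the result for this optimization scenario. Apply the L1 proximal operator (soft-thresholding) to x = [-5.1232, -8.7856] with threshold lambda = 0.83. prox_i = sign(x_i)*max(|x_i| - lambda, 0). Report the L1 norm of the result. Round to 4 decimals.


Soft-thresholding with lambda = 0.83:
prox(-5.1232) = sign(-5.1232)*max(|-5.1232| - 0.83, 0) = -4.2932
prox(-8.7856) = sign(-8.7856)*max(|-8.7856| - 0.83, 0) = -7.9556
prox(x) = [-4.2932, -7.9556]
||prox(x)||_1 = 4.2932 + 7.9556 = 12.2488


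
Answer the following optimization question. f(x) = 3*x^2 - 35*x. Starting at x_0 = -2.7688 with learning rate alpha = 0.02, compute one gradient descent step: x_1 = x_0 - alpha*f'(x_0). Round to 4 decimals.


We compute the gradient at x_0 and apply the update.
f'(x) = 6*x - 35
f'(-2.7688) = 6*-2.7688 - 35 = -51.6128
x_1 = -2.7688 - 0.02*-51.6128 = -1.7365


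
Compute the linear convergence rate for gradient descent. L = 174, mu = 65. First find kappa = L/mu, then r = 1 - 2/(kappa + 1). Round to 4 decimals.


Step 1: Compute the condition number.
kappa = L/mu = 174/65 = 2.6769
Step 2: Compute the convergence rate.
r = 1 - 2/(kappa + 1) = 1 - 2*mu/(L + mu) = (L - mu)/(L + mu) = 109/239 = 0.4561


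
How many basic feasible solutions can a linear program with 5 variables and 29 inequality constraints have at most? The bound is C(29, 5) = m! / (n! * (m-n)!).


Each vertex corresponds to some choice of n active constraints out of m, so the number of vertices is at most C(m, n) = m! / (n!(m-n)!).
m = 29, n = 5
Numerator: 29 * 28 * 27 * 26 * 25
Denominator: 5! = 120
C(29, 5) = 118755


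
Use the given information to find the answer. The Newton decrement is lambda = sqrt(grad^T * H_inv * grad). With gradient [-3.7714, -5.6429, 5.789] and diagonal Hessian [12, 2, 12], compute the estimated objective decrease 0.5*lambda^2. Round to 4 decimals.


Step 1: H is diagonal, so H^(-1) * g = [-0.3143, -2.8215, 0.4824].
Step 2: g^T H^(-1) g = sum_i g_i^2 / H_ii
  = (-3.7714)^2/12 + (-5.6429)^2/2 + (5.789)^2/12
  = 1.1853 + 15.9212 + 2.7927 = 19.8992
Step 3: Objective decrease = 0.5 * g^T H^(-1) g = 9.9496


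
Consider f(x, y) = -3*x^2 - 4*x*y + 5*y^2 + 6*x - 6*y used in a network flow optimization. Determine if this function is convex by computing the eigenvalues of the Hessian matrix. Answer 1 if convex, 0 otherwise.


The Hessian of f(x,y) = -3*x^2 - 4*x*y + 5*y^2 + 6*x - 6*y is:
H = [[-6, -4], [-4, 10]]
Trace = -6 + 10 = 4
Determinant = -6*10 - (-4)^2 = -76
Discriminant = (4)^2 - 4*-76 = 320.0
Eigenvalues: lambda_1 = -6.9443, lambda_2 = 10.9443
The function is not convex.

0


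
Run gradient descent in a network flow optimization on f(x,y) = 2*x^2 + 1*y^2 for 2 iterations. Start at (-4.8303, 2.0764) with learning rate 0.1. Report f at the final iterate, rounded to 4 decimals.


Gradient descent on f(x,y) = 2*x^2 + 1*y^2.
Starting point: (-4.8303, 2.0764), alpha = 0.1
Step 1: grad_x = 2*2*-4.8303 = -19.3212, grad_y = 2*1*2.0764 = 4.1528
  x_1 = -4.8303 - 0.1*-19.3212 = -2.8982
  y_1 = 2.0764 - 0.1*4.1528 = 1.6611
Step 2: grad_x = 2*2*-2.8982 = -11.5927, grad_y = 2*1*1.6611 = 3.3222
  x_2 = -2.8982 - 0.1*-11.5927 = -1.7389
  y_2 = 1.6611 - 0.1*3.3222 = 1.3289
f(-1.7389, 1.3289) = 2*(-1.7389)^2 + 1*1.3289^2 = 7.8136


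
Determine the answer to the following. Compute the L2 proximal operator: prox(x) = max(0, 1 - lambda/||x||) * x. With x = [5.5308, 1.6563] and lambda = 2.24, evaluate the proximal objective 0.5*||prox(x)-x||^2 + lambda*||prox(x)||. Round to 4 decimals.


Step 1: Compute ||x||.
||x|| = 5.7735
Step 2: Compute scaling factor.
scale = max(0, 1 - 2.24/5.7735) = 0.612
Step 3: prox(x) = [3.385, 1.0137]
||prox(x)|| = 3.5335
Step 4: Proximal objective.
0.5*||prox-x||^2 = 2.5088
lambda*||prox|| = 7.915
Total = 10.4238


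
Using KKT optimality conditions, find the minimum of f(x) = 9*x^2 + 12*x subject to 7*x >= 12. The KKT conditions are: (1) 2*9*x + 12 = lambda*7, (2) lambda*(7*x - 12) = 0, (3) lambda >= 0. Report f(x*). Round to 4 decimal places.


Step 1: Try lambda = 0 (constraint inactive).
x_unc = -12/(2*9) = -0.6667
Check: 7*-0.6667 = -4.6669 < 12 -- violated!
Step 2: Constraint must be active: 7*x = 12
x* = 12/7 = 1.7143 (rounded; the exact value 12/7 is used below)
lambda = (2*9*(12/7) + 12)/7 = 6.1224
Step 3: Compute optimal value.
f(x*) = 9*(12/7)^2 + 12*(12/7) = 47.0204


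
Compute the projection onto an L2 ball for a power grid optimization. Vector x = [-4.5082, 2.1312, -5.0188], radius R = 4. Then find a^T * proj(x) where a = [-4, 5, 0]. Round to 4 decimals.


Step 1: Compute ||x|| (intermediates to 6 decimals).
||x|| = sqrt((-4.5082)^2 + 2.1312^2 + (-5.0188)^2) = 7.074902
Step 2: Project.
Since ||x|| > R, scale = R/||x|| = 4/7.074902 = 0.565379, proj(x) = scale * x
proj(x) = [-2.548842, 1.204936, -2.837524]
Step 3: Dot product.
a^T * proj(x) = -4*(-2.548842) + 5*1.204936 + 0*(-2.837524) = 16.22


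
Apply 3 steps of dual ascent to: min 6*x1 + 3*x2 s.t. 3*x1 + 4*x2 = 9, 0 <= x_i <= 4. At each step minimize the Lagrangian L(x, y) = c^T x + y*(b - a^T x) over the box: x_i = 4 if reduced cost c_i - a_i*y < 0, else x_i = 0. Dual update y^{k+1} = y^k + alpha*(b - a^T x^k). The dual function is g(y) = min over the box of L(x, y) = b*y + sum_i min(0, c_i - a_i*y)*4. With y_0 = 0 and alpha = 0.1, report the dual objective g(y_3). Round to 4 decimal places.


Dual ascent for LP: min 6*x1 + 3*x2, 3*x1 + 4*x2 = 9, 0 <= x_i <= 4
Step 1: y^k = 0.0, reduced costs: (6.0, 3.0)
  x^k = (0.0, 0.0), subgradient = b - a^T x = 9.0
  y^{k+1} = 0.0 + 0.1*9.0 = 0.9
Step 2: y^k = 0.9, reduced costs: (3.3, -0.6)
  x^k = (0.0, 4.0), subgradient = b - a^T x = -7.0
  y^{k+1} = 0.9 + 0.1*-7.0 = 0.2
Step 3: y^k = 0.2, reduced costs: (5.4, 2.2)
  x^k = (0.0, 0.0), subgradient = b - a^T x = 9.0
  y^{k+1} = 0.2 + 0.1*9.0 = 1.1
Dual objective at y_3 = 1.1: reduced costs (2.7, -1.4), box minimizer x = (0.0, 4.0)
g(y_3) = b*y + (c1 - a1*y)*x1 + (c2 - a2*y)*x2 = 9*1.1 + 2.7*0.0 + (-1.4)*4.0 = 9.9 + 0.0 - 5.6 = 4.3


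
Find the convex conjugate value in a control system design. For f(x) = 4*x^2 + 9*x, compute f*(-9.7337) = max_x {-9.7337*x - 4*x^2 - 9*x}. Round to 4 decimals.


f*(y) = sup_x {y*x - a*x^2 - b*x} = sup_x {(y-b)*x - a*x^2}
FOC: (y - b) - 2a*x = 0 => x* = (y - b)/(2a)
x* = (-9.7337 - 9)/(2*4) = -2.3417
f*(-9.7337) = (y-b)^2/(4a) = (-9.7337 - 9)^2/(4*4)
= 350.9515/16 = 21.9345


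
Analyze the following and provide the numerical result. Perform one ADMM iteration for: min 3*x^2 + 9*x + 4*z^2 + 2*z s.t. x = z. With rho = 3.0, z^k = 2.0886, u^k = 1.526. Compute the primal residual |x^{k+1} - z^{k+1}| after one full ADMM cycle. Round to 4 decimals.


ADMM iteration with rho = 3.0, z^k = 2.0886, u^k = 1.526
Step 1: x-update.
Minimize 3*x^2 + 9*x + (3.0/2)*(x - 2.0886 + 1.526)^2
FOC: (2*3 + 3.0)*x = -9 + 3.0*(2.0886 - 1.526)
x^{k+1} = -0.8125
Step 2: z-update.
Minimize 4*z^2 + 2*z + (3.0/2)*(-0.8125 - z + 1.526)^2
FOC: (2*4 + 3.0)*z = -2 + 3.0*(-0.8125 + 1.526)
z^{k+1} = 0.0128
Step 3: u-update.
u^{k+1} = 1.526 - 0.8125 - 0.0128 = 0.7008
Step 4: Primal residual = |-0.8125 - 0.0128| = 0.8252


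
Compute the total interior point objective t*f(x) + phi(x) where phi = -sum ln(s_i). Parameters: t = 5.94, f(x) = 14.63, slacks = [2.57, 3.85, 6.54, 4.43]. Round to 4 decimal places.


Step 1: Compute log-barrier.
ln values: [0.9439, 1.3481, 1.8779, 1.4884]
phi = -(0.9439 + 1.3481 + 1.8779 + 1.4884) = -5.6583
Step 2: Compute augmented objective.
t*f(x) = 5.94*14.63 = 86.9022
Total = 86.9022 - 5.6583 = 81.2439


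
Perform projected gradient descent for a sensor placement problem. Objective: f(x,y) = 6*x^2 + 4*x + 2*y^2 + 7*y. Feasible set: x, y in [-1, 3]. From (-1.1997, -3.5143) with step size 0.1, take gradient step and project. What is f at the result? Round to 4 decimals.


Step 1: Compute gradient at (-1.1997, -3.5143).
grad_x = 2*6*-1.1997 + 4 = -10.3964
grad_y = 2*2*-3.5143 + 7 = -7.0572
Step 2: Gradient step.
x_raw = -1.1997 - 0.1*-10.3964 = -0.1601
y_raw = -3.5143 - 0.1*-7.0572 = -2.8086
Step 3: Project onto [-1, 3].
x_proj = clip(-0.1601) = -0.1601
y_proj = clip(-2.8086) = -1.0
Step 4: Evaluate f.
f(-0.1601, -1.0) = -5.4865


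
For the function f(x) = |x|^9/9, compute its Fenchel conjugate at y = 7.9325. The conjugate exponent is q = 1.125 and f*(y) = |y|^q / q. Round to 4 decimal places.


The conjugate exponent q satisfies 1/p + 1/q = 1.
p = 9, so q = 9/(9 - 1) = 1.125
|y|^q = 7.9325^1.125 = 10.2763
f*(7.9325) = 10.2763 / 1.125 = 9.1345


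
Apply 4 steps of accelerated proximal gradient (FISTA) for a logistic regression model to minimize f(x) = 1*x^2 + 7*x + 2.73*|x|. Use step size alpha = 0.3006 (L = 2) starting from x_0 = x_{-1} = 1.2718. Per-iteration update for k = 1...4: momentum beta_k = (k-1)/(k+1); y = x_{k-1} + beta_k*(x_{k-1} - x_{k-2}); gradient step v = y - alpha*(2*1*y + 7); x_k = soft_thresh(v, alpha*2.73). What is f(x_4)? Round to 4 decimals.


FISTA on f(x) = 1*x^2 + 7*x + 2.73*|x|
L = 2, alpha = 0.3006
Iteration 1: beta = 0.0, y = 1.2718 + 0.0*(1.2718 - 1.2718) = 1.2718
  grad(y) = 9.5436, v = y - alpha*grad = -1.597
  prox(v) = soft_thresh(-1.597, 0.8206) = -0.7764
Iteration 2: beta = 0.3333, y = -0.7764 + 0.3333*(-0.7764 - 1.2718) = -1.4591
  grad(y) = 4.0818, v = y - alpha*grad = -2.6861
  prox(v) = soft_thresh(-2.6861, 0.8206) = -1.8654
Iteration 3: beta = 0.5, y = -1.8654 + 0.5*(-1.8654 + 0.7764) = -2.41
  grad(y) = 2.18, v = y - alpha*grad = -3.0653
  prox(v) = soft_thresh(-3.0653, 0.8206) = -2.2447
Iteration 4: beta = 0.6, y = -2.2447 + 0.6*(-2.2447 + 1.8654) = -2.4722
  grad(y) = 2.0556, v = y - alpha*grad = -3.0901
  prox(v) = soft_thresh(-3.0901, 0.8206) = -2.2695
f(x_4) = 1*(-2.2695)^2 + 7*(-2.2695) + 2.73*|-2.2695| = -4.5401


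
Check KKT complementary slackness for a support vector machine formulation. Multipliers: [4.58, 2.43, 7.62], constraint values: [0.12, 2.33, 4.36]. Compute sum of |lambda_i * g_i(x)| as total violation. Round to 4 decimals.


KKT complementary slackness check:
lambda_1 * g_1 = 4.58 * 0.12 = 0.5496
lambda_2 * g_2 = 2.43 * 2.33 = 5.6619
lambda_3 * g_3 = 7.62 * 4.36 = 33.2232
Total violation = 0.5496 + 5.6619 + 33.2232 = 39.4347


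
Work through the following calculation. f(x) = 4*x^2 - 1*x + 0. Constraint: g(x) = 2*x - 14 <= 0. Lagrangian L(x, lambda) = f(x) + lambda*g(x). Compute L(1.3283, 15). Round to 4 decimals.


Step 1: Evaluate f(x).
f(1.3283) = 4*1.3283^2 - 1*1.3283 + 0 = 5.7292
Step 2: Evaluate g(x).
g(1.3283) = 2*1.3283 - 14 = -11.3434
Step 3: Compute Lagrangian.
L = 5.7292 + 15*-11.3434 = -164.4218


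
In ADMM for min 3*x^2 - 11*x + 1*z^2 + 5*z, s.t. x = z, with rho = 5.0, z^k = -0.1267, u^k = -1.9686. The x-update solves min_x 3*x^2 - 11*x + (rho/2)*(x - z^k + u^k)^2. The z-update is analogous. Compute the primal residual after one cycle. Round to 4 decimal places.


ADMM iteration with rho = 5.0, z^k = -0.1267, u^k = -1.9686
Step 1: x-update.
Minimize 3*x^2 - 11*x + (5.0/2)*(x + 0.1267 - 1.9686)^2
FOC: (2*3 + 5.0)*x = 11 + 5.0*(-0.1267 + 1.9686)
x^{k+1} = 1.8372
Step 2: z-update.
Minimize 1*z^2 + 5*z + (5.0/2)*(1.8372 - z - 1.9686)^2
FOC: (2*1 + 5.0)*z = -5 + 5.0*(1.8372 - 1.9686)
z^{k+1} = -0.8081
Step 3: u-update.
u^{k+1} = -1.9686 + 1.8372 + 0.8081 = 0.6768
Step 4: Primal residual = |1.8372 + 0.8081| = 2.6454


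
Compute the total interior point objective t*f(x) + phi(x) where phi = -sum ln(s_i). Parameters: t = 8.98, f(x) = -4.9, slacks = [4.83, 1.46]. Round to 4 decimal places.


Step 1: Compute log-barrier.
ln values: [1.5748, 0.3784]
phi = -(1.5748 + 0.3784) = -1.9533
Step 2: Compute augmented objective.
t*f(x) = 8.98*-4.9 = -44.002
Total = -44.002 - 1.9533 = -45.9553


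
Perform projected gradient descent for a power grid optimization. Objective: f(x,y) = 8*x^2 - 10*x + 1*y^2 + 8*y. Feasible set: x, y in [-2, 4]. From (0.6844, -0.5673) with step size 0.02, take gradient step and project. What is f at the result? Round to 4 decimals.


Step 1: Compute gradient at (0.6844, -0.5673).
grad_x = 2*8*0.6844 - 10 = 0.9504
grad_y = 2*1*-0.5673 + 8 = 6.8654
Step 2: Gradient step.
x_raw = 0.6844 - 0.02*0.9504 = 0.6654
y_raw = -0.5673 - 0.02*6.8654 = -0.7046
Step 3: Project onto [-2, 4].
x_proj = clip(0.6654) = 0.6654
y_proj = clip(-0.7046) = -0.7046
Step 4: Evaluate f.
f(0.6654, -0.7046) = -8.2523


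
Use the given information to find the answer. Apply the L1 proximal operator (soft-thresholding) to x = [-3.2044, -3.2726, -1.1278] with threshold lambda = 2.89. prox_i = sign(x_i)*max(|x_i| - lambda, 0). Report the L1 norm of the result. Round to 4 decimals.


Soft-thresholding with lambda = 2.89:
prox(-3.2044) = sign(-3.2044)*max(|-3.2044| - 2.89, 0) = -0.3144
prox(-3.2726) = sign(-3.2726)*max(|-3.2726| - 2.89, 0) = -0.3826
prox(-1.1278) = sign(-1.1278)*max(|-1.1278| - 2.89, 0) = 0.0
prox(x) = [-0.3144, -0.3826, 0.0]
||prox(x)||_1 = 0.3144 + 0.3826 + 0.0 = 0.697


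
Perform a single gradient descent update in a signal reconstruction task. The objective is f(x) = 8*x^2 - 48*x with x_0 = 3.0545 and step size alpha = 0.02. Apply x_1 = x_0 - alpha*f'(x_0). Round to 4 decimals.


We compute the gradient at x_0 and apply the update.
f'(x) = 16*x - 48
f'(3.0545) = 16*3.0545 - 48 = 0.872
x_1 = 3.0545 - 0.02*0.872 = 3.0371


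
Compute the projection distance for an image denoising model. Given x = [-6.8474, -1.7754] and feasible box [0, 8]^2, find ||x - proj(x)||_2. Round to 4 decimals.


Project each component onto [0, 8].
clip(-6.8474) = 0.0, clip(-1.7754) = 0.0
Projection = [0.0, 0.0]
Squared diffs: [46.8869, 3.152]
Distance = sqrt(50.0389) = 7.0738


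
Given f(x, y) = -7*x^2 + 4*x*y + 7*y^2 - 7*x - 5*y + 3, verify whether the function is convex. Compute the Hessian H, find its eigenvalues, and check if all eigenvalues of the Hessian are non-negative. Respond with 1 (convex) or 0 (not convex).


The Hessian of f(x,y) = -7*x^2 + 4*x*y + 7*y^2 - 7*x - 5*y + 3 is:
H = [[-14, 4], [4, 14]]
Trace = -14 + 14 = 0
Determinant = -14*14 - (4)^2 = -212
Discriminant = (0)^2 - 4*-212 = 848.0
Eigenvalues: lambda_1 = -14.5602, lambda_2 = 14.5602
The function is not convex.

0


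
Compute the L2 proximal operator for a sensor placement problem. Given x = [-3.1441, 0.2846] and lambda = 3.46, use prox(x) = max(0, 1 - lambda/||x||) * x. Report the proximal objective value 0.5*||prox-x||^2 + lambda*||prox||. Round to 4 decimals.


Step 1: Compute ||x||.
||x|| = 3.157
Step 2: Compute scaling factor.
scale = max(0, 1 - 3.46/3.157) = 0.0
Step 3: prox(x) = [-0.0, 0.0]
||prox(x)|| = 0.0
Step 4: Proximal objective.
0.5*||prox-x||^2 = 4.9832
lambda*||prox|| = 0.0
Total = 4.9832


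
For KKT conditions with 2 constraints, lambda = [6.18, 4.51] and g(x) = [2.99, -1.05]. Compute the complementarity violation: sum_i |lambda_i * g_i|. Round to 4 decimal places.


KKT complementary slackness check:
lambda_1 * g_1 = 6.18 * 2.99 = 18.4782
lambda_2 * g_2 = 4.51 * -1.05 = -4.7355
Total violation = 18.4782 + 4.7355 = 23.2137


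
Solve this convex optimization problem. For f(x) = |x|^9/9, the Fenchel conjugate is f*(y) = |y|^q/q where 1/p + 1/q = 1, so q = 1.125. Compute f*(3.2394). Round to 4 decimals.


The conjugate exponent q satisfies 1/p + 1/q = 1.
p = 9, so q = 9/(9 - 1) = 1.125
|y|^q = 3.2394^1.125 = 3.7521
f*(3.2394) = 3.7521 / 1.125 = 3.3352


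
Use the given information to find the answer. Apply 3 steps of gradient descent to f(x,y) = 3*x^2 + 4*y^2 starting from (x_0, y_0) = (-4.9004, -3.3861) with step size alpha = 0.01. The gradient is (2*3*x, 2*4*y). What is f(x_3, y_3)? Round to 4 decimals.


Gradient descent on f(x,y) = 3*x^2 + 4*y^2.
Starting point: (-4.9004, -3.3861), alpha = 0.01
Step 1: grad_x = 2*3*-4.9004 = -29.4024, grad_y = 2*4*-3.3861 = -27.0888
  x_1 = -4.9004 - 0.01*-29.4024 = -4.6064
  y_1 = -3.3861 - 0.01*-27.0888 = -3.1152
Step 2: grad_x = 2*3*-4.6064 = -27.6383, grad_y = 2*4*-3.1152 = -24.9217
  x_2 = -4.6064 - 0.01*-27.6383 = -4.33
  y_2 = -3.1152 - 0.01*-24.9217 = -2.866
Step 3: grad_x = 2*3*-4.33 = -25.98, grad_y = 2*4*-2.866 = -22.928
  x_3 = -4.33 - 0.01*-25.98 = -4.0702
  y_3 = -2.866 - 0.01*-22.928 = -2.6367
f(-4.0702, -2.6367) = 3*(-4.0702)^2 + 4*(-2.6367)^2 = 77.5085


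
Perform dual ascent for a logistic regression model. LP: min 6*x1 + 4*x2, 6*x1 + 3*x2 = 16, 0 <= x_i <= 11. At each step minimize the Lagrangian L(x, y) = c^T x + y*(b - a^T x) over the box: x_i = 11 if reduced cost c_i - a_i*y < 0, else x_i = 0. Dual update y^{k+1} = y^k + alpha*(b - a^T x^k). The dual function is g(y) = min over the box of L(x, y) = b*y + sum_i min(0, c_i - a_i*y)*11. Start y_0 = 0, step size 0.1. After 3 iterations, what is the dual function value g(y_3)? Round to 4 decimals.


Dual ascent for LP: min 6*x1 + 4*x2, 6*x1 + 3*x2 = 16, 0 <= x_i <= 11
Step 1: y^k = 0.0, reduced costs: (6.0, 4.0)
  x^k = (0.0, 0.0), subgradient = b - a^T x = 16.0
  y^{k+1} = 0.0 + 0.1*16.0 = 1.6
Step 2: y^k = 1.6, reduced costs: (-3.6, -0.8)
  x^k = (11.0, 11.0), subgradient = b - a^T x = -83.0
  y^{k+1} = 1.6 + 0.1*-83.0 = -6.7
Step 3: y^k = -6.7, reduced costs: (46.2, 24.1)
  x^k = (0.0, 0.0), subgradient = b - a^T x = 16.0
  y^{k+1} = -6.7 + 0.1*16.0 = -5.1
Dual objective at y_3 = -5.1: reduced costs (36.6, 19.3), box minimizer x = (0.0, 0.0)
g(y_3) = b*y + (c1 - a1*y)*x1 + (c2 - a2*y)*x2 = 16*(-5.1) + 36.6*0.0 + 19.3*0.0 = -81.6 + 0.0 + 0.0 = -81.6


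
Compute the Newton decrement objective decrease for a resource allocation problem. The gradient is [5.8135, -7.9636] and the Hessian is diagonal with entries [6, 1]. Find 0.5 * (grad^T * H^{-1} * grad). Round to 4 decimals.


Step 1: H is diagonal, so H^(-1) * g = [0.9689, -7.9636].
Step 2: g^T H^(-1) g = sum_i g_i^2 / H_ii
  = (5.8135)^2/6 + (-7.9636)^2/1
  = 5.6328 + 63.4189 = 69.0517
Step 3: Objective decrease = 0.5 * g^T H^(-1) g = 34.5259


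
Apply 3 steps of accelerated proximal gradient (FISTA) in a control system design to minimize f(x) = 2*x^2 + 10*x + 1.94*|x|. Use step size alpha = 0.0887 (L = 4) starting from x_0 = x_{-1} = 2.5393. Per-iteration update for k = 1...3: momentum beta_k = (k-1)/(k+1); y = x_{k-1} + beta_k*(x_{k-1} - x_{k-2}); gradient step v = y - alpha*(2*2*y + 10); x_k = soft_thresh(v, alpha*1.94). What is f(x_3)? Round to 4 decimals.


FISTA on f(x) = 2*x^2 + 10*x + 1.94*|x|
L = 4, alpha = 0.0887
Iteration 1: beta = 0.0, y = 2.5393 + 0.0*(2.5393 - 2.5393) = 2.5393
  grad(y) = 20.1572, v = y - alpha*grad = 0.7514
  prox(v) = soft_thresh(0.7514, 0.1721) = 0.5793
Iteration 2: beta = 0.3333, y = 0.5793 + 0.3333*(0.5793 - 2.5393) = -0.0741
  grad(y) = 9.7038, v = y - alpha*grad = -0.9348
  prox(v) = soft_thresh(-0.9348, 0.1721) = -0.7627
Iteration 3: beta = 0.5, y = -0.7627 + 0.5*(-0.7627 - 0.5793) = -1.4337
  grad(y) = 4.2652, v = y - alpha*grad = -1.812
  prox(v) = soft_thresh(-1.812, 0.1721) = -1.6399
f(x_3) = 2*(-1.6399)^2 + 10*(-1.6399) + 1.94*|-1.6399| = -7.8391


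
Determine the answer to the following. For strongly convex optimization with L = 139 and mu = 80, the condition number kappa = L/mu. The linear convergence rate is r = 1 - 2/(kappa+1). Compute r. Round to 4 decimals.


Step 1: Compute the condition number.
kappa = L/mu = 139/80 = 1.7375
Step 2: Compute the convergence rate.
r = 1 - 2/(kappa + 1) = 1 - 2*mu/(L + mu) = (L - mu)/(L + mu) = 59/219 = 0.2694


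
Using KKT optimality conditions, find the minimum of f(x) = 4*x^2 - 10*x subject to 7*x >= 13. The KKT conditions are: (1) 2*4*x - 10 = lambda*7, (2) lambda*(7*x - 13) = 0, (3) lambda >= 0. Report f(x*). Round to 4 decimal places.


Step 1: Try lambda = 0 (constraint inactive).
x_unc = 10/(2*4) = 1.25
Check: 7*1.25 = 8.75 < 13 -- violated!
Step 2: Constraint must be active: 7*x = 13
x* = 13/7 = 1.8571 (rounded; the exact value 13/7 is used below)
lambda = (2*4*(13/7) - 10)/7 = 0.6939
Step 3: Compute optimal value.
f(x*) = 4*(13/7)^2 - 10*(13/7) = -4.7755


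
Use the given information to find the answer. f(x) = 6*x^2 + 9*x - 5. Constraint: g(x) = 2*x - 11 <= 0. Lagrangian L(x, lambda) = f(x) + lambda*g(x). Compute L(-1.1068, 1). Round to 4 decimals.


Step 1: Evaluate f(x).
f(-1.1068) = 6*(-1.1068)^2 + 9*(-1.1068) - 5 = -7.6112
Step 2: Evaluate g(x).
g(-1.1068) = 2*-1.1068 - 11 = -13.2136
Step 3: Compute Lagrangian.
L = -7.6112 + 1*-13.2136 = -20.8248


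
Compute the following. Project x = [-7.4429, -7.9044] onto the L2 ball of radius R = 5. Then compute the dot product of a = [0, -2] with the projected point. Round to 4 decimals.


Step 1: Compute ||x|| (intermediates to 6 decimals).
||x|| = sqrt((-7.4429)^2 + (-7.9044)^2) = 10.857085
Step 2: Project.
Since ||x|| > R, scale = R/||x|| = 5/10.857085 = 0.460529, proj(x) = scale * x
proj(x) = [-3.427671, -3.640205]
Step 3: Dot product.
a^T * proj(x) = 0*(-3.427671) - 2*(-3.640205) = 7.2804


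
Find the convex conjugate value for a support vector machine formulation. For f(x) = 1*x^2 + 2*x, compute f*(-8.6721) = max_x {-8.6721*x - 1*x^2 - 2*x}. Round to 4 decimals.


f*(y) = sup_x {y*x - a*x^2 - b*x} = sup_x {(y-b)*x - a*x^2}
FOC: (y - b) - 2a*x = 0 => x* = (y - b)/(2a)
x* = (-8.6721 - 2)/(2*1) = -5.3361
f*(-8.6721) = (y-b)^2/(4a) = (-8.6721 - 2)^2/(4*1)
= 113.8937/4 = 28.4734


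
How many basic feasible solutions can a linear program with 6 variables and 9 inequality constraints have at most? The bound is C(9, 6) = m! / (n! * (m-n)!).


Each vertex corresponds to some choice of n active constraints out of m, so the number of vertices is at most C(m, n) = m! / (n!(m-n)!).
m = 9, n = 6
Numerator: 9 * 8 * 7 * 6 * 5 * 4
Denominator: 6! = 720
C(9, 6) = 84


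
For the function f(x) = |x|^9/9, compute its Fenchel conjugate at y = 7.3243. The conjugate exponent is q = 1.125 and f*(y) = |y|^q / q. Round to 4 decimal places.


The conjugate exponent q satisfies 1/p + 1/q = 1.
p = 9, so q = 9/(9 - 1) = 1.125
|y|^q = 7.3243^1.125 = 9.3942
f*(7.3243) = 9.3942 / 1.125 = 8.3504


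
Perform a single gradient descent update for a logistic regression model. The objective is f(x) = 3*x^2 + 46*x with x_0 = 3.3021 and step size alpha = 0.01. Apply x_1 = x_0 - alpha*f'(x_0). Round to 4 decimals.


We compute the gradient at x_0 and apply the update.
f'(x) = 6*x + 46
f'(3.3021) = 6*3.3021 + 46 = 65.8126
x_1 = 3.3021 - 0.01*65.8126 = 2.644


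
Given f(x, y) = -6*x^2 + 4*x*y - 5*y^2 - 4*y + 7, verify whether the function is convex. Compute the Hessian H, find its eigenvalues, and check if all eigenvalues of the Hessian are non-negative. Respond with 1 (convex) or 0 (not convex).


The Hessian of f(x,y) = -6*x^2 + 4*x*y - 5*y^2 - 4*y + 7 is:
H = [[-12, 4], [4, -10]]
Trace = -12 - 10 = -22
Determinant = -12*-10 - (4)^2 = 104
Discriminant = (-22)^2 - 4*104 = 68.0
Eigenvalues: lambda_1 = -15.1231, lambda_2 = -6.8769
The function is not convex.

0


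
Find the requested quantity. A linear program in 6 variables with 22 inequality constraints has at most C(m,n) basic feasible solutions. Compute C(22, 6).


Each vertex corresponds to some choice of n active constraints out of m, so the number of vertices is at most C(m, n) = m! / (n!(m-n)!).
m = 22, n = 6
Numerator: 22 * 21 * 20 * 19 * 18 * 17
Denominator: 6! = 720
C(22, 6) = 74613


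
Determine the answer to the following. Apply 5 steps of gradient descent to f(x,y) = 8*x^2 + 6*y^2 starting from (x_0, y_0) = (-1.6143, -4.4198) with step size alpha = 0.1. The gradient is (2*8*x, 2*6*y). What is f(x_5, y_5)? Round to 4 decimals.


Gradient descent on f(x,y) = 8*x^2 + 6*y^2.
Starting point: (-1.6143, -4.4198), alpha = 0.1
Step 1: grad_x = 2*8*-1.6143 = -25.8288, grad_y = 2*6*-4.4198 = -53.0376
  x_1 = -1.6143 - 0.1*-25.8288 = 0.9686
  y_1 = -4.4198 - 0.1*-53.0376 = 0.884
Step 2: grad_x = 2*8*0.9686 = 15.4973, grad_y = 2*6*0.884 = 10.6075
  x_2 = 0.9686 - 0.1*15.4973 = -0.5811
  y_2 = 0.884 - 0.1*10.6075 = -0.1768
Step 3: grad_x = 2*8*-0.5811 = -9.2984, grad_y = 2*6*-0.1768 = -2.1215
  x_3 = -0.5811 - 0.1*-9.2984 = 0.3487
  y_3 = -0.1768 - 0.1*-2.1215 = 0.0354
Step 4: grad_x = 2*8*0.3487 = 5.579, grad_y = 2*6*0.0354 = 0.4243
  x_4 = 0.3487 - 0.1*5.579 = -0.2092
  y_4 = 0.0354 - 0.1*0.4243 = -0.0071
Step 5: grad_x = 2*8*-0.2092 = -3.3474, grad_y = 2*6*-0.0071 = -0.0849
  x_5 = -0.2092 - 0.1*-3.3474 = 0.1255
  y_5 = -0.0071 - 0.1*-0.0849 = 0.0014
f(0.1255, 0.0014) = 8*0.1255^2 + 6*0.0014^2 = 0.1261


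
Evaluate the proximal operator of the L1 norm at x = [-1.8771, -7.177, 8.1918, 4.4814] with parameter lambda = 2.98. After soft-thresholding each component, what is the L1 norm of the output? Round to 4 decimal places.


Soft-thresholding with lambda = 2.98:
prox(-1.8771) = sign(-1.8771)*max(|-1.8771| - 2.98, 0) = 0.0
prox(-7.177) = sign(-7.177)*max(|-7.177| - 2.98, 0) = -4.197
prox(8.1918) = sign(8.1918)*max(|8.1918| - 2.98, 0) = 5.2118
prox(4.4814) = sign(4.4814)*max(|4.4814| - 2.98, 0) = 1.5014
prox(x) = [0.0, -4.197, 5.2118, 1.5014]
||prox(x)||_1 = 0.0 + 4.197 + 5.2118 + 1.5014 = 10.9102


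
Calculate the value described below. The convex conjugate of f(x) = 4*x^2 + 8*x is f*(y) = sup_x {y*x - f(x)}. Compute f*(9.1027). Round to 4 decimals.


f*(y) = sup_x {y*x - a*x^2 - b*x} = sup_x {(y-b)*x - a*x^2}
FOC: (y - b) - 2a*x = 0 => x* = (y - b)/(2a)
x* = (9.1027 - 8)/(2*4) = 0.1378
f*(9.1027) = (y-b)^2/(4a) = (9.1027 - 8)^2/(4*4)
= 1.2159/16 = 0.076


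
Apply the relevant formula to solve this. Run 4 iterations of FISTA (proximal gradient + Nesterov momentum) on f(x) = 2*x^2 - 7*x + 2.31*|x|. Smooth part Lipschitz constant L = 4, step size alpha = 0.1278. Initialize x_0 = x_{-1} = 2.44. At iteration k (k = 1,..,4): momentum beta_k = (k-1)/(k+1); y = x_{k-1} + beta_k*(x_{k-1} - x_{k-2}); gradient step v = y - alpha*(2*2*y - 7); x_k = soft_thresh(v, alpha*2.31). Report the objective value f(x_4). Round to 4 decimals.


FISTA on f(x) = 2*x^2 - 7*x + 2.31*|x|
L = 4, alpha = 0.1278
Iteration 1: beta = 0.0, y = 2.44 + 0.0*(2.44 - 2.44) = 2.44
  grad(y) = 2.76, v = y - alpha*grad = 2.0873
  prox(v) = soft_thresh(2.0873, 0.2952) = 1.7921
Iteration 2: beta = 0.3333, y = 1.7921 + 0.3333*(1.7921 - 2.44) = 1.5761
  grad(y) = -0.6957, v = y - alpha*grad = 1.665
  prox(v) = soft_thresh(1.665, 0.2952) = 1.3698
Iteration 3: beta = 0.5, y = 1.3698 + 0.5*(1.3698 - 1.7921) = 1.1586
  grad(y) = -2.3655, v = y - alpha*grad = 1.4609
  prox(v) = soft_thresh(1.4609, 0.2952) = 1.1657
Iteration 4: beta = 0.6, y = 1.1657 + 0.6*(1.1657 - 1.3698) = 1.0433
  grad(y) = -2.8269, v = y - alpha*grad = 1.4046
  prox(v) = soft_thresh(1.4046, 0.2952) = 1.1093
f(x_4) = 2*1.1093^2 - 7*1.1093 + 2.31*|1.1093| = -2.7415
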